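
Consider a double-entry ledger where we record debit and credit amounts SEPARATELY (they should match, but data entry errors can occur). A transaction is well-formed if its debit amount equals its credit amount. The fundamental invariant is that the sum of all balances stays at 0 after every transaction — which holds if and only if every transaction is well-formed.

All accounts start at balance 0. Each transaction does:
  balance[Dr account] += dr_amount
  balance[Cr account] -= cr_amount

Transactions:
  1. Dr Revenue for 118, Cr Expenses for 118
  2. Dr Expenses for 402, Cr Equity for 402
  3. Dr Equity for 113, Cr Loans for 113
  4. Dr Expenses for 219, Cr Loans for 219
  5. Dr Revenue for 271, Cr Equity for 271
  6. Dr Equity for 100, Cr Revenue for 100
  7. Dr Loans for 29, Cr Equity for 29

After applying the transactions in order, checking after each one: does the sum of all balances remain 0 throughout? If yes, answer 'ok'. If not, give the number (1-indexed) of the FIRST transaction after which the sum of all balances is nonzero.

Answer: ok

Derivation:
After txn 1: dr=118 cr=118 sum_balances=0
After txn 2: dr=402 cr=402 sum_balances=0
After txn 3: dr=113 cr=113 sum_balances=0
After txn 4: dr=219 cr=219 sum_balances=0
After txn 5: dr=271 cr=271 sum_balances=0
After txn 6: dr=100 cr=100 sum_balances=0
After txn 7: dr=29 cr=29 sum_balances=0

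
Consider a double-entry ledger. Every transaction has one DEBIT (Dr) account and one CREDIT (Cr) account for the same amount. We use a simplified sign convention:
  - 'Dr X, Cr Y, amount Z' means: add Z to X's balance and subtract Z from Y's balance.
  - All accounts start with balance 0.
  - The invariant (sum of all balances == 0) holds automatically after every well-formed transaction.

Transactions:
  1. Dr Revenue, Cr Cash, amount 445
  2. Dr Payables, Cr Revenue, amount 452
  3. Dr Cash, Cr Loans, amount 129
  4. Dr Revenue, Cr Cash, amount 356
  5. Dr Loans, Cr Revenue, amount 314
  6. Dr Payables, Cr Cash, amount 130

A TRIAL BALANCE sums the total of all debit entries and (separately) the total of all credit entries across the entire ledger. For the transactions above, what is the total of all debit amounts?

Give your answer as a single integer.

Answer: 1826

Derivation:
Txn 1: debit+=445
Txn 2: debit+=452
Txn 3: debit+=129
Txn 4: debit+=356
Txn 5: debit+=314
Txn 6: debit+=130
Total debits = 1826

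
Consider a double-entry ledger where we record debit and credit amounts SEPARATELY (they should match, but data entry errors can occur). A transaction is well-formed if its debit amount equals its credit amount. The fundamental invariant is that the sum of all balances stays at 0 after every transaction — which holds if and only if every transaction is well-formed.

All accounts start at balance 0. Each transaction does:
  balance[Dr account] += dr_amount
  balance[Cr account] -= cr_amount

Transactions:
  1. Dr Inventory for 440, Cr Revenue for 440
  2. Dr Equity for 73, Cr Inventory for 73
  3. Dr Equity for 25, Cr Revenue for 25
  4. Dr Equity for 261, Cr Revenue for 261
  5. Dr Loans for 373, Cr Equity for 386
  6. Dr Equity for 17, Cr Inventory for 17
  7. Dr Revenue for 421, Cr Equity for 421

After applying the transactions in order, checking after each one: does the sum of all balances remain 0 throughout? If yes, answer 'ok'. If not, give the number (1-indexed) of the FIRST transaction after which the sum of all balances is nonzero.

After txn 1: dr=440 cr=440 sum_balances=0
After txn 2: dr=73 cr=73 sum_balances=0
After txn 3: dr=25 cr=25 sum_balances=0
After txn 4: dr=261 cr=261 sum_balances=0
After txn 5: dr=373 cr=386 sum_balances=-13
After txn 6: dr=17 cr=17 sum_balances=-13
After txn 7: dr=421 cr=421 sum_balances=-13

Answer: 5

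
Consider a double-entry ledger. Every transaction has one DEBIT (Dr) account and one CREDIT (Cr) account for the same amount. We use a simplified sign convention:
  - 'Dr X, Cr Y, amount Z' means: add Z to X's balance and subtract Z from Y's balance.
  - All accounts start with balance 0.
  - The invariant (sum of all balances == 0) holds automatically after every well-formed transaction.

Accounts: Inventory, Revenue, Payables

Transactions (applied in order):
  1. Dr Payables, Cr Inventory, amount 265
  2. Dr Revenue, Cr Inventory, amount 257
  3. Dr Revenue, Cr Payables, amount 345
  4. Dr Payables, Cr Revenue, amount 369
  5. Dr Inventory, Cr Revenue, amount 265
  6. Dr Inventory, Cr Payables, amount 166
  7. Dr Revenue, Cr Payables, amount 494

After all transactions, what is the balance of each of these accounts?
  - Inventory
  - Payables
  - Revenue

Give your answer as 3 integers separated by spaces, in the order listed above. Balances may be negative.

Answer: -91 -371 462

Derivation:
After txn 1 (Dr Payables, Cr Inventory, amount 265): Inventory=-265 Payables=265
After txn 2 (Dr Revenue, Cr Inventory, amount 257): Inventory=-522 Payables=265 Revenue=257
After txn 3 (Dr Revenue, Cr Payables, amount 345): Inventory=-522 Payables=-80 Revenue=602
After txn 4 (Dr Payables, Cr Revenue, amount 369): Inventory=-522 Payables=289 Revenue=233
After txn 5 (Dr Inventory, Cr Revenue, amount 265): Inventory=-257 Payables=289 Revenue=-32
After txn 6 (Dr Inventory, Cr Payables, amount 166): Inventory=-91 Payables=123 Revenue=-32
After txn 7 (Dr Revenue, Cr Payables, amount 494): Inventory=-91 Payables=-371 Revenue=462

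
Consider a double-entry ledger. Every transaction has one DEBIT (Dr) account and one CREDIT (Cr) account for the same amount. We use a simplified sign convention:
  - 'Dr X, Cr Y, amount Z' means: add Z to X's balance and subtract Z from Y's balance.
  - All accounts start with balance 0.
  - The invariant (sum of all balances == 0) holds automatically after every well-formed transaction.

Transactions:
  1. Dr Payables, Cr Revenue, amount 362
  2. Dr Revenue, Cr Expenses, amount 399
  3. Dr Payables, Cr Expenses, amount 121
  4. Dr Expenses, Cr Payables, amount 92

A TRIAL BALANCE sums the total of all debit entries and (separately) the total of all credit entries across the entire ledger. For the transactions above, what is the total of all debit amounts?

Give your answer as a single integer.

Answer: 974

Derivation:
Txn 1: debit+=362
Txn 2: debit+=399
Txn 3: debit+=121
Txn 4: debit+=92
Total debits = 974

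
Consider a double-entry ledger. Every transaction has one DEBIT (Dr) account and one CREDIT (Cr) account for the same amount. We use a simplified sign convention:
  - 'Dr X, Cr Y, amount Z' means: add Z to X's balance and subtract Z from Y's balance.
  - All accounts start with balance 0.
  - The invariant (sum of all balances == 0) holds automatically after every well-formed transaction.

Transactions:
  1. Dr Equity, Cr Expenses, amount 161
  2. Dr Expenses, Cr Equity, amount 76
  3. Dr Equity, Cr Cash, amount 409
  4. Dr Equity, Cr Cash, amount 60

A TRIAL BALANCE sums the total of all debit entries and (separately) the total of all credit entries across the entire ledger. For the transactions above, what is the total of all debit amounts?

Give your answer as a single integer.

Answer: 706

Derivation:
Txn 1: debit+=161
Txn 2: debit+=76
Txn 3: debit+=409
Txn 4: debit+=60
Total debits = 706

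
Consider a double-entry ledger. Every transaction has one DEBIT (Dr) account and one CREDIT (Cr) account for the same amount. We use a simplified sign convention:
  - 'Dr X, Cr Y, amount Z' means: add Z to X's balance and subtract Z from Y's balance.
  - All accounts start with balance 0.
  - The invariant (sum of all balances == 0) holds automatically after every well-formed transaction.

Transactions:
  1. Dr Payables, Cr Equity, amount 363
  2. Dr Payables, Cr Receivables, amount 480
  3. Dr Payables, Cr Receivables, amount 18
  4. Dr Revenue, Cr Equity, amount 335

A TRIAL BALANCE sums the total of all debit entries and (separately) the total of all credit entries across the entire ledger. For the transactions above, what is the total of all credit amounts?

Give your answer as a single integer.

Txn 1: credit+=363
Txn 2: credit+=480
Txn 3: credit+=18
Txn 4: credit+=335
Total credits = 1196

Answer: 1196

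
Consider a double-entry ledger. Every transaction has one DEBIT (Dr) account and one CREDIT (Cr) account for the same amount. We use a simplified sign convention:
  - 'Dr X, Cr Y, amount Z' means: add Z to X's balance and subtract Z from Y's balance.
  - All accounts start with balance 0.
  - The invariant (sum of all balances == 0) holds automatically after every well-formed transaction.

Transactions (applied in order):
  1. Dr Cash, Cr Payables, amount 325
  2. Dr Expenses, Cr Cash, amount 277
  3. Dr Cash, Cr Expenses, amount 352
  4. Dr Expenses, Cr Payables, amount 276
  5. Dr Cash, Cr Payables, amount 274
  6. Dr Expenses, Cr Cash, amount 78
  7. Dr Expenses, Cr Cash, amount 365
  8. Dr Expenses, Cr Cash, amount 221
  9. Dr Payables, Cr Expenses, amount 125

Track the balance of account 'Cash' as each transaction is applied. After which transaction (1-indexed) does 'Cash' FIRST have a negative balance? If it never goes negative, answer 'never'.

Answer: never

Derivation:
After txn 1: Cash=325
After txn 2: Cash=48
After txn 3: Cash=400
After txn 4: Cash=400
After txn 5: Cash=674
After txn 6: Cash=596
After txn 7: Cash=231
After txn 8: Cash=10
After txn 9: Cash=10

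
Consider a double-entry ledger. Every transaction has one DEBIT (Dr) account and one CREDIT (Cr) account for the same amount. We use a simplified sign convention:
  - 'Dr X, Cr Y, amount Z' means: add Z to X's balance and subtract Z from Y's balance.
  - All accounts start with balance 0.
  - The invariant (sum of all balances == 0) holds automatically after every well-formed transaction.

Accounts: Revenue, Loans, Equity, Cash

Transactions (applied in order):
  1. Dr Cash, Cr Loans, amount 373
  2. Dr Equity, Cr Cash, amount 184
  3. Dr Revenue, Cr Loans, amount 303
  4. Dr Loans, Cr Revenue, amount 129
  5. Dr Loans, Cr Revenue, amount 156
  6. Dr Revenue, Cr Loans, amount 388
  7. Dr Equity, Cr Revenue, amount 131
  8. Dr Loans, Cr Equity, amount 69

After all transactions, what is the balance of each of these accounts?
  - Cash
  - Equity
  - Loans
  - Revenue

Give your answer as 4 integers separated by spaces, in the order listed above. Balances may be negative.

Answer: 189 246 -710 275

Derivation:
After txn 1 (Dr Cash, Cr Loans, amount 373): Cash=373 Loans=-373
After txn 2 (Dr Equity, Cr Cash, amount 184): Cash=189 Equity=184 Loans=-373
After txn 3 (Dr Revenue, Cr Loans, amount 303): Cash=189 Equity=184 Loans=-676 Revenue=303
After txn 4 (Dr Loans, Cr Revenue, amount 129): Cash=189 Equity=184 Loans=-547 Revenue=174
After txn 5 (Dr Loans, Cr Revenue, amount 156): Cash=189 Equity=184 Loans=-391 Revenue=18
After txn 6 (Dr Revenue, Cr Loans, amount 388): Cash=189 Equity=184 Loans=-779 Revenue=406
After txn 7 (Dr Equity, Cr Revenue, amount 131): Cash=189 Equity=315 Loans=-779 Revenue=275
After txn 8 (Dr Loans, Cr Equity, amount 69): Cash=189 Equity=246 Loans=-710 Revenue=275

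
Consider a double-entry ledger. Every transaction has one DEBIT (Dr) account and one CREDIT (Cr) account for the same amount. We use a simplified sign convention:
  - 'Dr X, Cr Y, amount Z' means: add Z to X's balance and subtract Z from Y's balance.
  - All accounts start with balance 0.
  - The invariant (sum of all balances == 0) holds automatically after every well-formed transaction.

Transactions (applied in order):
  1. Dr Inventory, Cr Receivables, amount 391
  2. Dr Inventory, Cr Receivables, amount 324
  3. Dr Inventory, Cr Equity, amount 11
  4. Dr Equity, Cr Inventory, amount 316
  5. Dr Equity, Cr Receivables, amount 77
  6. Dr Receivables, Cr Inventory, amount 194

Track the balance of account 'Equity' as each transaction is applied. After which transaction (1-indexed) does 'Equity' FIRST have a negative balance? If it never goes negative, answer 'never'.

Answer: 3

Derivation:
After txn 1: Equity=0
After txn 2: Equity=0
After txn 3: Equity=-11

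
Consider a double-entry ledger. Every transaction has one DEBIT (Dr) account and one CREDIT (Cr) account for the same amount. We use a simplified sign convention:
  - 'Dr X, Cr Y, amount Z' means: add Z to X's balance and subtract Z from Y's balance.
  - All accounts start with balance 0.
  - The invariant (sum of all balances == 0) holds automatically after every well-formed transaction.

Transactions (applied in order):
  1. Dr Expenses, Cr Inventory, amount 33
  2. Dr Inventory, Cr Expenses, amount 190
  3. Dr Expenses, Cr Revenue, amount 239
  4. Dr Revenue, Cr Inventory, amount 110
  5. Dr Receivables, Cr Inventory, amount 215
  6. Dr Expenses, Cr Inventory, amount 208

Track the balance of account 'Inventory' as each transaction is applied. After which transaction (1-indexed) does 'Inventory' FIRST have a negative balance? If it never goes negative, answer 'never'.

After txn 1: Inventory=-33

Answer: 1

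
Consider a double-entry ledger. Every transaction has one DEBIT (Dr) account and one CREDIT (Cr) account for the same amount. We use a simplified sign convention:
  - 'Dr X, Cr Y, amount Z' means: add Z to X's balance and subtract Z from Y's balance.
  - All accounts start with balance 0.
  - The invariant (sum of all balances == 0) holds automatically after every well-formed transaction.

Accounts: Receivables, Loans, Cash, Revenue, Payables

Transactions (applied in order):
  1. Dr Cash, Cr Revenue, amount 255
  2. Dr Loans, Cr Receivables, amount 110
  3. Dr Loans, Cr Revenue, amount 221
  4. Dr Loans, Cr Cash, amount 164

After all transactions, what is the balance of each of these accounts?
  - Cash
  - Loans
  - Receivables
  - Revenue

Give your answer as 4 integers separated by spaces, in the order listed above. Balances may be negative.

After txn 1 (Dr Cash, Cr Revenue, amount 255): Cash=255 Revenue=-255
After txn 2 (Dr Loans, Cr Receivables, amount 110): Cash=255 Loans=110 Receivables=-110 Revenue=-255
After txn 3 (Dr Loans, Cr Revenue, amount 221): Cash=255 Loans=331 Receivables=-110 Revenue=-476
After txn 4 (Dr Loans, Cr Cash, amount 164): Cash=91 Loans=495 Receivables=-110 Revenue=-476

Answer: 91 495 -110 -476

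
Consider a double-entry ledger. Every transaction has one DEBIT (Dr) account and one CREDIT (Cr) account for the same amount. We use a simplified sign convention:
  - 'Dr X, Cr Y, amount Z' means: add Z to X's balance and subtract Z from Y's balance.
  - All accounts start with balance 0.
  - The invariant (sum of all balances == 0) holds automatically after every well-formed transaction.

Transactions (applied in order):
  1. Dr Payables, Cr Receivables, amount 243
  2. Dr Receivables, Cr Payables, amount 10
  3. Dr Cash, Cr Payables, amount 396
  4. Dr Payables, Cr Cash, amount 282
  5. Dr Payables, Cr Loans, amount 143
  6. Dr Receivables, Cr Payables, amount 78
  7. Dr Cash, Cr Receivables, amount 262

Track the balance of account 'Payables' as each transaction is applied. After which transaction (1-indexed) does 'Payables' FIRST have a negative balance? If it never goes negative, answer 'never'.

After txn 1: Payables=243
After txn 2: Payables=233
After txn 3: Payables=-163

Answer: 3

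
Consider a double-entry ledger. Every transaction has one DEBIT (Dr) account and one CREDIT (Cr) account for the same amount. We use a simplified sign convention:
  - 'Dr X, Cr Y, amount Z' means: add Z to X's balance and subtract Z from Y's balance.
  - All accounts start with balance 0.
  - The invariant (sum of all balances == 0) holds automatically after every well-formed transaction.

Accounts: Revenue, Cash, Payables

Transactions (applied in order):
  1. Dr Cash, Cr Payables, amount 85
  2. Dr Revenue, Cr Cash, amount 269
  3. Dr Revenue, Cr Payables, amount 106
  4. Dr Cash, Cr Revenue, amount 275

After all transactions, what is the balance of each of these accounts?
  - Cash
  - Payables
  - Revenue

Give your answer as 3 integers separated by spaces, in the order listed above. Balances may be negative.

After txn 1 (Dr Cash, Cr Payables, amount 85): Cash=85 Payables=-85
After txn 2 (Dr Revenue, Cr Cash, amount 269): Cash=-184 Payables=-85 Revenue=269
After txn 3 (Dr Revenue, Cr Payables, amount 106): Cash=-184 Payables=-191 Revenue=375
After txn 4 (Dr Cash, Cr Revenue, amount 275): Cash=91 Payables=-191 Revenue=100

Answer: 91 -191 100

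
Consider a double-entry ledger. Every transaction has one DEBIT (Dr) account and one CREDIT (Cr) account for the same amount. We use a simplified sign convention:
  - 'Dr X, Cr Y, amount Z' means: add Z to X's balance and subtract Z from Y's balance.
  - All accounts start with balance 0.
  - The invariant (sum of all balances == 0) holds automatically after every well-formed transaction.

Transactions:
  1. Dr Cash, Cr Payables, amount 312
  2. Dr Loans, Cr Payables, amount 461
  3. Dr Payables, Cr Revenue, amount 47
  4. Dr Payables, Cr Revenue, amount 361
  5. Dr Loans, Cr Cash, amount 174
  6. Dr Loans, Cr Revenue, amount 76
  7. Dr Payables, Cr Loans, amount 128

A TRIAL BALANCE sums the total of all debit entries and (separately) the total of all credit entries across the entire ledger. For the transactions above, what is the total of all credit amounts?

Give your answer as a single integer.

Txn 1: credit+=312
Txn 2: credit+=461
Txn 3: credit+=47
Txn 4: credit+=361
Txn 5: credit+=174
Txn 6: credit+=76
Txn 7: credit+=128
Total credits = 1559

Answer: 1559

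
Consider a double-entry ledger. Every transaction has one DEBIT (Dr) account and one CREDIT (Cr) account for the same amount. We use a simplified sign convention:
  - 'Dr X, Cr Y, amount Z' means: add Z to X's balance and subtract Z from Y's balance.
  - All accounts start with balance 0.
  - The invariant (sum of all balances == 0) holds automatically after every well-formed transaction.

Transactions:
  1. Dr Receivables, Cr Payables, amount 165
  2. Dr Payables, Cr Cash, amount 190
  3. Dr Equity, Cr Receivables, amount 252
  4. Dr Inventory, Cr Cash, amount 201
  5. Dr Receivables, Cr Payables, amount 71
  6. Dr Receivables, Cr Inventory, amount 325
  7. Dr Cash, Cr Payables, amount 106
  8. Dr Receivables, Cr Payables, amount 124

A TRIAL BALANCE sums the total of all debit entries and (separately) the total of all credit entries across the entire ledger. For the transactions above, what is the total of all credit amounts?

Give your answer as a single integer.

Txn 1: credit+=165
Txn 2: credit+=190
Txn 3: credit+=252
Txn 4: credit+=201
Txn 5: credit+=71
Txn 6: credit+=325
Txn 7: credit+=106
Txn 8: credit+=124
Total credits = 1434

Answer: 1434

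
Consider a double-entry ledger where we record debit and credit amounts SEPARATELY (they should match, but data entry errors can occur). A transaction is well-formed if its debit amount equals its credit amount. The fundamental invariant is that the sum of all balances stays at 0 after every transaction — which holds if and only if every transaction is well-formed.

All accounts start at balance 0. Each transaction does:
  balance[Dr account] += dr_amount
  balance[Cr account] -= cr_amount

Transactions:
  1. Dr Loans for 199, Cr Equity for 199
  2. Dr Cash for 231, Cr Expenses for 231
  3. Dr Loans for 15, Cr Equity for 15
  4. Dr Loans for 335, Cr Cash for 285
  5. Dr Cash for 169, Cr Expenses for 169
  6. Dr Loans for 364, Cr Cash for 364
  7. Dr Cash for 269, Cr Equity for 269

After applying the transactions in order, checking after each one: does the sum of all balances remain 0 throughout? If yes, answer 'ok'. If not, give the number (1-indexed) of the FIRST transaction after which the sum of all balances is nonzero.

After txn 1: dr=199 cr=199 sum_balances=0
After txn 2: dr=231 cr=231 sum_balances=0
After txn 3: dr=15 cr=15 sum_balances=0
After txn 4: dr=335 cr=285 sum_balances=50
After txn 5: dr=169 cr=169 sum_balances=50
After txn 6: dr=364 cr=364 sum_balances=50
After txn 7: dr=269 cr=269 sum_balances=50

Answer: 4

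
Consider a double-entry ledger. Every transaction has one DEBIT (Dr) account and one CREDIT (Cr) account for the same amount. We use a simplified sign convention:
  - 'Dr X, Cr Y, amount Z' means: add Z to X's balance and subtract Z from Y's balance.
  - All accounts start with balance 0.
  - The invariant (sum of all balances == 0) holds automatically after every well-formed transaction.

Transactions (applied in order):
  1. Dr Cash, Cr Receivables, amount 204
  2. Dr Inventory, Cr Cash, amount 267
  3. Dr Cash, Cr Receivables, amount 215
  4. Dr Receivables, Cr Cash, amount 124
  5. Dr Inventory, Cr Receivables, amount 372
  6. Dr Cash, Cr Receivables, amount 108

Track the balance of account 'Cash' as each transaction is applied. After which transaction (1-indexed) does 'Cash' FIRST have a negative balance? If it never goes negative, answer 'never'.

After txn 1: Cash=204
After txn 2: Cash=-63

Answer: 2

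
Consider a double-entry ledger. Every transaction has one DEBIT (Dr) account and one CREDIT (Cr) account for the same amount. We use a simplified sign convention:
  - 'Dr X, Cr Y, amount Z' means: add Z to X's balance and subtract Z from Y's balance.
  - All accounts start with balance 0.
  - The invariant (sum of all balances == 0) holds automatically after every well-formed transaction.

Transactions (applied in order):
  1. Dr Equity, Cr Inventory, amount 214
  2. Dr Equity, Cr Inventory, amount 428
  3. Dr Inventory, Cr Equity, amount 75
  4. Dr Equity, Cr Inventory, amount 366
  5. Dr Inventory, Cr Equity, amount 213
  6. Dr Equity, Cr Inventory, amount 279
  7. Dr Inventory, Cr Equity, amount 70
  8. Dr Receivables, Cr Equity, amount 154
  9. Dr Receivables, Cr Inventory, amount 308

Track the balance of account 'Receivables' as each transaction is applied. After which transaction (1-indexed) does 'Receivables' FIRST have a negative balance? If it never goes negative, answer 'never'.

Answer: never

Derivation:
After txn 1: Receivables=0
After txn 2: Receivables=0
After txn 3: Receivables=0
After txn 4: Receivables=0
After txn 5: Receivables=0
After txn 6: Receivables=0
After txn 7: Receivables=0
After txn 8: Receivables=154
After txn 9: Receivables=462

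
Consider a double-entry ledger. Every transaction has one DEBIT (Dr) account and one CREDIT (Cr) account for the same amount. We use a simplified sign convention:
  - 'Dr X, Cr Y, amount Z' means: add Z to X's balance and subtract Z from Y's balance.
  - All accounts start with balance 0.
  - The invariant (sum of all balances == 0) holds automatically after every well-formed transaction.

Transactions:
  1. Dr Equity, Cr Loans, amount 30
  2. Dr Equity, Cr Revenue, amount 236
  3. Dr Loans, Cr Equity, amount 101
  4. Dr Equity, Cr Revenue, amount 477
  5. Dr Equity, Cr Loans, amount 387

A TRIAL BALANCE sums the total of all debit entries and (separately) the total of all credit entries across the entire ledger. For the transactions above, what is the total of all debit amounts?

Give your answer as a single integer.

Answer: 1231

Derivation:
Txn 1: debit+=30
Txn 2: debit+=236
Txn 3: debit+=101
Txn 4: debit+=477
Txn 5: debit+=387
Total debits = 1231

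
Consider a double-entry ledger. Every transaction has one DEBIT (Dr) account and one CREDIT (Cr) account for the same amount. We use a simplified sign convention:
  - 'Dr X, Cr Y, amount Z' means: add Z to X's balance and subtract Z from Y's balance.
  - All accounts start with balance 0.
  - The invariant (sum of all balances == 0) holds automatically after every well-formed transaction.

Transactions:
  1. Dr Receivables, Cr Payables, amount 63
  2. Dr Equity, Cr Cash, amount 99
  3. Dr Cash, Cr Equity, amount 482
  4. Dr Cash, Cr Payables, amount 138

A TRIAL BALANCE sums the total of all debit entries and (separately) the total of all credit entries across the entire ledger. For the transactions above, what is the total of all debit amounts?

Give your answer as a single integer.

Txn 1: debit+=63
Txn 2: debit+=99
Txn 3: debit+=482
Txn 4: debit+=138
Total debits = 782

Answer: 782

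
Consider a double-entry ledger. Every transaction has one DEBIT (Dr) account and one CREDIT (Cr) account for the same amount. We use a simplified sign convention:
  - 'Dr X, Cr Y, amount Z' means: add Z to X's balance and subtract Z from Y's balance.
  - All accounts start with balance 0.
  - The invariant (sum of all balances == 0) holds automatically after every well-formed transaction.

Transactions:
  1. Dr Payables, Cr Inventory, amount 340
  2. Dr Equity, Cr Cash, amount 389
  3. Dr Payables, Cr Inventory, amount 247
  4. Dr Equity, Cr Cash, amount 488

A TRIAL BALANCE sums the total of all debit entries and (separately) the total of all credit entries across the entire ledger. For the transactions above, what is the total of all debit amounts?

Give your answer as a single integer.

Txn 1: debit+=340
Txn 2: debit+=389
Txn 3: debit+=247
Txn 4: debit+=488
Total debits = 1464

Answer: 1464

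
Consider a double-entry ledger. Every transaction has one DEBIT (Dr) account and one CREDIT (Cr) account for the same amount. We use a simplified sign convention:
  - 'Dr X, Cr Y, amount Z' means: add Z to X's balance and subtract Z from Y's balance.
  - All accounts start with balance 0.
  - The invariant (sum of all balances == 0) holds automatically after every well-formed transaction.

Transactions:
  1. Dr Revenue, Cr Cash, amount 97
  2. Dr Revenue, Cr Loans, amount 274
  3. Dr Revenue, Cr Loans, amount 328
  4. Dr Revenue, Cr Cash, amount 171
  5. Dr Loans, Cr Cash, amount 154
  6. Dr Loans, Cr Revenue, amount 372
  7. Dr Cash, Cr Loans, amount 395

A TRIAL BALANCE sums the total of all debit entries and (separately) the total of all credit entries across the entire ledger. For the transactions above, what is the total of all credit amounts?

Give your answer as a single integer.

Txn 1: credit+=97
Txn 2: credit+=274
Txn 3: credit+=328
Txn 4: credit+=171
Txn 5: credit+=154
Txn 6: credit+=372
Txn 7: credit+=395
Total credits = 1791

Answer: 1791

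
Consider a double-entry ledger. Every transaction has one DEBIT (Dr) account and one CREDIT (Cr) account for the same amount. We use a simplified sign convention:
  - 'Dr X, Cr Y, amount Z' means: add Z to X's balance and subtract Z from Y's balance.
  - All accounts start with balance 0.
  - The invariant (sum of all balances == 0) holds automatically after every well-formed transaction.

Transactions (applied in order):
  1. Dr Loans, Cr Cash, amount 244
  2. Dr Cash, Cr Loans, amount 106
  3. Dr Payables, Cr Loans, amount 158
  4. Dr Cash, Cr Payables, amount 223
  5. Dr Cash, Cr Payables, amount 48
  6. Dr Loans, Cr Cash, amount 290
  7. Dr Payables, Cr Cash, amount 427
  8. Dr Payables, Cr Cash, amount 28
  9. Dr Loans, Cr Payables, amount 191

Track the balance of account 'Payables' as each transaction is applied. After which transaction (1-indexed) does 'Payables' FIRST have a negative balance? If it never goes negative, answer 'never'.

After txn 1: Payables=0
After txn 2: Payables=0
After txn 3: Payables=158
After txn 4: Payables=-65

Answer: 4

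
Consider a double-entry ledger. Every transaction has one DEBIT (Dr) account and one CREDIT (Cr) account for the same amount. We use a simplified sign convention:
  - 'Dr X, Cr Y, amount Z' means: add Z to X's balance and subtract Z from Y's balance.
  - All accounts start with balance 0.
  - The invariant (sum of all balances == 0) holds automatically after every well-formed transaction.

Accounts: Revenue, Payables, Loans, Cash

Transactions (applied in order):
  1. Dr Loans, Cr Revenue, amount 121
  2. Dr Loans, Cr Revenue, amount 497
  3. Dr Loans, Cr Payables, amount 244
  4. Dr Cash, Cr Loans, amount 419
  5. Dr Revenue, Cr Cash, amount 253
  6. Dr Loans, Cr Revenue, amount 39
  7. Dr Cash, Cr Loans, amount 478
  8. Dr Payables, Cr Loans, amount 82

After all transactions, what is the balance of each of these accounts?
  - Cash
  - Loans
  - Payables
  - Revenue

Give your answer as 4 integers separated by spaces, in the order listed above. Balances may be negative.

Answer: 644 -78 -162 -404

Derivation:
After txn 1 (Dr Loans, Cr Revenue, amount 121): Loans=121 Revenue=-121
After txn 2 (Dr Loans, Cr Revenue, amount 497): Loans=618 Revenue=-618
After txn 3 (Dr Loans, Cr Payables, amount 244): Loans=862 Payables=-244 Revenue=-618
After txn 4 (Dr Cash, Cr Loans, amount 419): Cash=419 Loans=443 Payables=-244 Revenue=-618
After txn 5 (Dr Revenue, Cr Cash, amount 253): Cash=166 Loans=443 Payables=-244 Revenue=-365
After txn 6 (Dr Loans, Cr Revenue, amount 39): Cash=166 Loans=482 Payables=-244 Revenue=-404
After txn 7 (Dr Cash, Cr Loans, amount 478): Cash=644 Loans=4 Payables=-244 Revenue=-404
After txn 8 (Dr Payables, Cr Loans, amount 82): Cash=644 Loans=-78 Payables=-162 Revenue=-404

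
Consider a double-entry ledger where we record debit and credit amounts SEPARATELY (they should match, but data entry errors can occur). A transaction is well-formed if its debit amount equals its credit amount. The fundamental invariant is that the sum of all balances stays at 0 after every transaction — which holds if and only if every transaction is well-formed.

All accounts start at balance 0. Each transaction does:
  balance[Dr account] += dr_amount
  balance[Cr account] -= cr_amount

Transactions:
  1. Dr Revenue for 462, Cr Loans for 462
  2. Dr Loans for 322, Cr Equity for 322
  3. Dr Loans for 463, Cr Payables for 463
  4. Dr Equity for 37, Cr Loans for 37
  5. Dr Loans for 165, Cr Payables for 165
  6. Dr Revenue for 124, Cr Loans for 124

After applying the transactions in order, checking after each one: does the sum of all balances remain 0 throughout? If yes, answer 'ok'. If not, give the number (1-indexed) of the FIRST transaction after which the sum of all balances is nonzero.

After txn 1: dr=462 cr=462 sum_balances=0
After txn 2: dr=322 cr=322 sum_balances=0
After txn 3: dr=463 cr=463 sum_balances=0
After txn 4: dr=37 cr=37 sum_balances=0
After txn 5: dr=165 cr=165 sum_balances=0
After txn 6: dr=124 cr=124 sum_balances=0

Answer: ok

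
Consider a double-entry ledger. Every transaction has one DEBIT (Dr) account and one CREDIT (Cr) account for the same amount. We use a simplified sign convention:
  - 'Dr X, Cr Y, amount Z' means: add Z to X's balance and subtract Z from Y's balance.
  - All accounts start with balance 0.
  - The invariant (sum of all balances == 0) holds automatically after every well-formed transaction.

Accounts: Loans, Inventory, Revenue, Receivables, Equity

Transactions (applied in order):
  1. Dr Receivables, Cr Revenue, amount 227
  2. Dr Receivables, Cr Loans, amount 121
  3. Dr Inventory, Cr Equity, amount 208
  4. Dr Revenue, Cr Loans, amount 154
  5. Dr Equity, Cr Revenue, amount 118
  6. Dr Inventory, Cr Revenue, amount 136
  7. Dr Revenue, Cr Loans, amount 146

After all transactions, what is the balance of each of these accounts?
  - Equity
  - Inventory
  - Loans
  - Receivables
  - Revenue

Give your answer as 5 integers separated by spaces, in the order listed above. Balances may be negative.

Answer: -90 344 -421 348 -181

Derivation:
After txn 1 (Dr Receivables, Cr Revenue, amount 227): Receivables=227 Revenue=-227
After txn 2 (Dr Receivables, Cr Loans, amount 121): Loans=-121 Receivables=348 Revenue=-227
After txn 3 (Dr Inventory, Cr Equity, amount 208): Equity=-208 Inventory=208 Loans=-121 Receivables=348 Revenue=-227
After txn 4 (Dr Revenue, Cr Loans, amount 154): Equity=-208 Inventory=208 Loans=-275 Receivables=348 Revenue=-73
After txn 5 (Dr Equity, Cr Revenue, amount 118): Equity=-90 Inventory=208 Loans=-275 Receivables=348 Revenue=-191
After txn 6 (Dr Inventory, Cr Revenue, amount 136): Equity=-90 Inventory=344 Loans=-275 Receivables=348 Revenue=-327
After txn 7 (Dr Revenue, Cr Loans, amount 146): Equity=-90 Inventory=344 Loans=-421 Receivables=348 Revenue=-181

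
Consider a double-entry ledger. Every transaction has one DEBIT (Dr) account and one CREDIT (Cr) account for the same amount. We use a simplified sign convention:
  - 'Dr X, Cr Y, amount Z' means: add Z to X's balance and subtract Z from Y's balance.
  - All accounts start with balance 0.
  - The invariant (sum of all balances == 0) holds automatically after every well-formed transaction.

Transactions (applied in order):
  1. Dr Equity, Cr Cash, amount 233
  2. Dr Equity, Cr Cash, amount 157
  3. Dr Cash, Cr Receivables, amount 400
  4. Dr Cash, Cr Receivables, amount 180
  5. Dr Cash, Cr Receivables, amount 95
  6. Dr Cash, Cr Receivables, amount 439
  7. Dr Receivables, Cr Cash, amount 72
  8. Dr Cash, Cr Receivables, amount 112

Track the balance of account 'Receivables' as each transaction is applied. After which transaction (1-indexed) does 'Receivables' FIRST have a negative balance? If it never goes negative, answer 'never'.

After txn 1: Receivables=0
After txn 2: Receivables=0
After txn 3: Receivables=-400

Answer: 3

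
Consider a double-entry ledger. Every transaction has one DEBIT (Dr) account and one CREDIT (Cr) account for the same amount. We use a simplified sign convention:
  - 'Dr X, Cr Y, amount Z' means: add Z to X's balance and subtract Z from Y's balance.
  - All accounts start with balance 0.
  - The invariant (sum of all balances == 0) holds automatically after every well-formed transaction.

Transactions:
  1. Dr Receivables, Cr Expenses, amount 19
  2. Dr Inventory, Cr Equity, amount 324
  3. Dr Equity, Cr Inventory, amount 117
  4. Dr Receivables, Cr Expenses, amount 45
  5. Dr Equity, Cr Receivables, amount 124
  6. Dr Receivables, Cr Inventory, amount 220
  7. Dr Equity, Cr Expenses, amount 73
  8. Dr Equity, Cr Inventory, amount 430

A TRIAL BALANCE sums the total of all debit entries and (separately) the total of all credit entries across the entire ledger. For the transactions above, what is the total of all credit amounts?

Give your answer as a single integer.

Txn 1: credit+=19
Txn 2: credit+=324
Txn 3: credit+=117
Txn 4: credit+=45
Txn 5: credit+=124
Txn 6: credit+=220
Txn 7: credit+=73
Txn 8: credit+=430
Total credits = 1352

Answer: 1352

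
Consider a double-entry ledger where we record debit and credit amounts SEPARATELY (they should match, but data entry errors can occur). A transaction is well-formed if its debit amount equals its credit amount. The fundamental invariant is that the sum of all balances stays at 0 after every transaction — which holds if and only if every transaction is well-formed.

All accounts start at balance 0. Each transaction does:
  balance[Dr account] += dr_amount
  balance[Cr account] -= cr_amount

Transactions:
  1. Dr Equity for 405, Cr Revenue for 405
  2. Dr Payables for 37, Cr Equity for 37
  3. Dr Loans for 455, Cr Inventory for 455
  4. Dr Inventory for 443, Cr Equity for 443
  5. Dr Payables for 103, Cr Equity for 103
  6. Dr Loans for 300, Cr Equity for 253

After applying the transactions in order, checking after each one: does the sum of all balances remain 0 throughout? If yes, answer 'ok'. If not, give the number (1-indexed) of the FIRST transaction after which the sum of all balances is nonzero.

Answer: 6

Derivation:
After txn 1: dr=405 cr=405 sum_balances=0
After txn 2: dr=37 cr=37 sum_balances=0
After txn 3: dr=455 cr=455 sum_balances=0
After txn 4: dr=443 cr=443 sum_balances=0
After txn 5: dr=103 cr=103 sum_balances=0
After txn 6: dr=300 cr=253 sum_balances=47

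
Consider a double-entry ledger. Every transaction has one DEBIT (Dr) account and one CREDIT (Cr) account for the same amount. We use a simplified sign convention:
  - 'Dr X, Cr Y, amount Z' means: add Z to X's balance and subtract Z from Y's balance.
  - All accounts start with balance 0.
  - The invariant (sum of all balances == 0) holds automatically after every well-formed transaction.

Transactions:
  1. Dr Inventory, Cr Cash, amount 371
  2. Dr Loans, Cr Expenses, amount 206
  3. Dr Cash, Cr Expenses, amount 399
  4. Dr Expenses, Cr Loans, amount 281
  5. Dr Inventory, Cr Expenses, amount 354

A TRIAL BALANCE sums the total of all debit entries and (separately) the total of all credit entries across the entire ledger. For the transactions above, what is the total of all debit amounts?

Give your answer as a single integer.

Answer: 1611

Derivation:
Txn 1: debit+=371
Txn 2: debit+=206
Txn 3: debit+=399
Txn 4: debit+=281
Txn 5: debit+=354
Total debits = 1611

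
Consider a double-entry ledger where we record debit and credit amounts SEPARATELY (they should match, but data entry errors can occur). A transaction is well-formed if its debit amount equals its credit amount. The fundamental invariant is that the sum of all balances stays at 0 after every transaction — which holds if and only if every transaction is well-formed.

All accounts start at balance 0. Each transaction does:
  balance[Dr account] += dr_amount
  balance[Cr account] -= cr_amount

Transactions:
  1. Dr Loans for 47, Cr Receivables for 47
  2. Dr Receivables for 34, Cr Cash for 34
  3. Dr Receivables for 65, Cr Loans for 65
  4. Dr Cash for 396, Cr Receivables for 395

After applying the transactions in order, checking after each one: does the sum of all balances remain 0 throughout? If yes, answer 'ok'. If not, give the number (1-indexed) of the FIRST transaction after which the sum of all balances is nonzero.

Answer: 4

Derivation:
After txn 1: dr=47 cr=47 sum_balances=0
After txn 2: dr=34 cr=34 sum_balances=0
After txn 3: dr=65 cr=65 sum_balances=0
After txn 4: dr=396 cr=395 sum_balances=1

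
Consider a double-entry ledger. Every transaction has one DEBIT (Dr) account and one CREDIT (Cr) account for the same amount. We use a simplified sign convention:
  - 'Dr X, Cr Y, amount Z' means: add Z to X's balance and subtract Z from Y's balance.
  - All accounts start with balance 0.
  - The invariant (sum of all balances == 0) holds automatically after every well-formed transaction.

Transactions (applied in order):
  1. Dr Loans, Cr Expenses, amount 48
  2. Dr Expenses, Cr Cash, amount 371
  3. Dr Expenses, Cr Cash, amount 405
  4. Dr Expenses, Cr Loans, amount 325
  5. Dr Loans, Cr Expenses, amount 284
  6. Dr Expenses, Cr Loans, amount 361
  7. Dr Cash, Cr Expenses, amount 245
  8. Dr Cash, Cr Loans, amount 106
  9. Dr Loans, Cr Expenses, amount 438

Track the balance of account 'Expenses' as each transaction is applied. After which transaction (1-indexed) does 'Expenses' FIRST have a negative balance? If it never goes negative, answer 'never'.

Answer: 1

Derivation:
After txn 1: Expenses=-48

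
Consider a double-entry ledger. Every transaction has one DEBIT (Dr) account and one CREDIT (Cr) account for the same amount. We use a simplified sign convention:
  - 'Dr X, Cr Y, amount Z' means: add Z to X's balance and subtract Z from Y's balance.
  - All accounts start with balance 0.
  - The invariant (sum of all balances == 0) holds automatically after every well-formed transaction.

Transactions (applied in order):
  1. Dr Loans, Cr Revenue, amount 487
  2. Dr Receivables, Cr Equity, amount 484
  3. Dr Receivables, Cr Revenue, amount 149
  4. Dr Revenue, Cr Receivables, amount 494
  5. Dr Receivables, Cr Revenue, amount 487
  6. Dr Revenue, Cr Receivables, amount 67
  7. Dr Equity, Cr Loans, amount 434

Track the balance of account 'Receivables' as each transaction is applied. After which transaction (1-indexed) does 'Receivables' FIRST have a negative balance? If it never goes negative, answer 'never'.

Answer: never

Derivation:
After txn 1: Receivables=0
After txn 2: Receivables=484
After txn 3: Receivables=633
After txn 4: Receivables=139
After txn 5: Receivables=626
After txn 6: Receivables=559
After txn 7: Receivables=559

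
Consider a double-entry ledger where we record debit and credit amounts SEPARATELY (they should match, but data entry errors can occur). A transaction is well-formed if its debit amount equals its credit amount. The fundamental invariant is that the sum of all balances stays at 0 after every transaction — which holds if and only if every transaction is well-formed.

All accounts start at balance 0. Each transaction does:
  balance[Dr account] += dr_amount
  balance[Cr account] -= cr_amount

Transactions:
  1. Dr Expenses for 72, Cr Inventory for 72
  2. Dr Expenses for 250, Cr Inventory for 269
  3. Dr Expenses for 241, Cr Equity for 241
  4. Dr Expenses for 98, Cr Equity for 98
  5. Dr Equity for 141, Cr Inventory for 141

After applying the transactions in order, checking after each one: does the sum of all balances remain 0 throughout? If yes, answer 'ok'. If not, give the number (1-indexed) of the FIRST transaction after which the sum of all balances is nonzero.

After txn 1: dr=72 cr=72 sum_balances=0
After txn 2: dr=250 cr=269 sum_balances=-19
After txn 3: dr=241 cr=241 sum_balances=-19
After txn 4: dr=98 cr=98 sum_balances=-19
After txn 5: dr=141 cr=141 sum_balances=-19

Answer: 2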